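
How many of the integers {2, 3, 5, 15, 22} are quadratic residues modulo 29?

(2/29) = -1 → non-residue.
(3/29) = -1 → non-residue.
(5/29) = +1 → QR.
(15/29) = -1 → non-residue.
(22/29) = +1 → QR.
Total quadratic residues among the 5: 2.

2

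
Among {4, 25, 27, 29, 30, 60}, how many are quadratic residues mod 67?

4

(4/67) = +1 → QR.
(25/67) = +1 → QR.
(27/67) = -1 → non-residue.
(29/67) = +1 → QR.
(30/67) = -1 → non-residue.
(60/67) = +1 → QR.
Total quadratic residues among the 6: 4.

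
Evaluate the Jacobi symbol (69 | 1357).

0

Reciprocity: 69 ≡ 1 and 1357 ≡ 1 (mod 4), so (69/1357) = +(1357/69).
Reduce top mod 69: now compute (46/69).
Pull out 2: since 69 ≡ 5 (mod 8), (2/69) = -1.
Reciprocity: 23 ≡ 3 and 69 ≡ 1 (mod 4), so (23/69) = +(69/23).
Reduce top mod 23: now compute (0/23).
Top reduces to 0: gcd > 1, so the symbol is 0.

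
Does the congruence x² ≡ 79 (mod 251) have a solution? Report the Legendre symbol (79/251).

Reciprocity: 79 ≡ 3 and 251 ≡ 3 (mod 4), so (79/251) = −(251/79).
Reduce top mod 79: now compute (14/79).
Pull out 2: since 79 ≡ 7 (mod 8), (2/79) = +1.
Reciprocity: 7 ≡ 3 and 79 ≡ 3 (mod 4), so (7/79) = −(79/7).
Reduce top mod 7: now compute (2/7).
Pull out 2: since 7 ≡ 7 (mod 8), (2/7) = +1.
Reached (1/7) = 1. Collecting the sign flips along the way, the symbol is +1.

1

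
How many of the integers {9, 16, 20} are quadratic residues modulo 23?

(9/23) = +1 → QR.
(16/23) = +1 → QR.
(20/23) = -1 → non-residue.
Total quadratic residues among the 3: 2.

2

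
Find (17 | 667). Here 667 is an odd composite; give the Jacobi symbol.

Reciprocity: 17 ≡ 1 and 667 ≡ 3 (mod 4), so (17/667) = +(667/17).
Reduce top mod 17: now compute (4/17).
Pull out 2^2: since 17 ≡ 1 (mod 8), (2/17) = +1, so (2/17)^2 = +1.
Reached (1/17) = 1. Collecting the sign flips along the way, the symbol is +1.

1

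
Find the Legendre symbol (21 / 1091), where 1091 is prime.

1

Euler's criterion: (21/1091) ≡ 21^545 (mod 1091).
21^2 ≡ 441 (mod 1091)
21^4 ≡ 283 (mod 1091)
21^8 ≡ 446 (mod 1091)
21^16 ≡ 354 (mod 1091)
21^32 ≡ 942 (mod 1091)
21^64 ≡ 381 (mod 1091)
21^128 ≡ 58 (mod 1091)
21^256 ≡ 91 (mod 1091)
21^512 ≡ 644 (mod 1091)
21^545 = 21^(512+32+1) ≡ 1 (mod 1091).
Result is 1, so (21/1091) = 1.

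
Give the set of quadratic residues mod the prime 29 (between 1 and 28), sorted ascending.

Square k = 1,…,14 (k and 29−k give the same square):
1²=1, 2²=4, 3²=9, 4²=16, 5²=25, 6²≡7, 7²≡20, 8²≡6, 9²≡23, 10²≡13, 11²≡5, 12²≡28, 13²≡24, 14²≡22 (mod 29).
So the quadratic residues mod 29 are {1, 4, 5, 6, 7, 9, 13, 16, 20, 22, 23, 24, 25, 28}.

1, 4, 5, 6, 7, 9, 13, 16, 20, 22, 23, 24, 25, 28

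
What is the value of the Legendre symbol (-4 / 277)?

1

Euler's criterion: (-4/277) ≡ 273^138 (mod 277).
273^2 ≡ 16 (mod 277)
273^4 ≡ 256 (mod 277)
273^8 ≡ 164 (mod 277)
273^16 ≡ 27 (mod 277)
273^32 ≡ 175 (mod 277)
273^64 ≡ 155 (mod 277)
273^128 ≡ 203 (mod 277)
273^138 = 273^(128+8+2) ≡ 1 (mod 277).
Result is 1, so (-4/277) = 1.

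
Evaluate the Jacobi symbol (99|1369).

Reciprocity: 99 ≡ 3 and 1369 ≡ 1 (mod 4), so (99/1369) = +(1369/99).
Reduce top mod 99: now compute (82/99).
Pull out 2: since 99 ≡ 3 (mod 8), (2/99) = -1.
Reciprocity: 41 ≡ 1 and 99 ≡ 3 (mod 4), so (41/99) = +(99/41).
Reduce top mod 41: now compute (17/41).
Reciprocity: 17 ≡ 1 and 41 ≡ 1 (mod 4), so (17/41) = +(41/17).
Reduce top mod 17: now compute (7/17).
Reciprocity: 7 ≡ 3 and 17 ≡ 1 (mod 4), so (7/17) = +(17/7).
Reduce top mod 7: now compute (3/7).
Reciprocity: 3 ≡ 3 and 7 ≡ 3 (mod 4), so (3/7) = −(7/3).
Reduce top mod 3: now compute (1/3).
Reached (1/3) = 1. Collecting the sign flips along the way, the symbol is +1.

1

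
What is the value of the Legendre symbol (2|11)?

Euler's criterion: (2/11) ≡ 2^5 (mod 11).
2^2 ≡ 4 (mod 11)
2^4 ≡ 5 (mod 11)
2^5 = 2^(4+1) ≡ 10 (mod 11).
Result is 10 ≡ −1, so (2/11) = −1.

-1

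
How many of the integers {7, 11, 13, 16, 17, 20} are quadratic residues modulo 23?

2

(7/23) = -1 → non-residue.
(11/23) = -1 → non-residue.
(13/23) = +1 → QR.
(16/23) = +1 → QR.
(17/23) = -1 → non-residue.
(20/23) = -1 → non-residue.
Total quadratic residues among the 6: 2.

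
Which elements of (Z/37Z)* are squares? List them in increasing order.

1 3 4 7 9 10 11 12 16 21 25 26 27 28 30 33 34 36

Square k = 1,…,18 (k and 37−k give the same square):
1²=1, 2²=4, 3²=9, 4²=16, 5²=25, 6²=36, 7²≡12, 8²≡27, 9²≡7, 10²≡26, 11²≡10, 12²≡33, 13²≡21, 14²≡11, 15²≡3, 16²≡34, 17²≡30, 18²≡28 (mod 37).
So the quadratic residues mod 37 are {1, 3, 4, 7, 9, 10, 11, 12, 16, 21, 25, 26, 27, 28, 30, 33, 34, 36}.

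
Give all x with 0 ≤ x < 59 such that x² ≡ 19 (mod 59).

Since 59 ≡ 3 (mod 4), a square root of 19 is 19^((59+1)/4) = 19^15 mod 59.
Repeated squaring: 19^2≡7, 19^4≡49, 19^8≡41 (mod 59).
19^15 = 19^(8+4+2+1) ≡ 45 (mod 59).
Check: 45² = 2025 ≡ 19 (mod 59). The two roots are 14 and 45.

14, 45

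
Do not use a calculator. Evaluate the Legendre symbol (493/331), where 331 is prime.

-1

First reduce: 493 ≡ 162 (mod 331).
Pull out 2: since 331 ≡ 3 (mod 8), (2/331) = -1.
Reciprocity: 81 ≡ 1 and 331 ≡ 3 (mod 4), so (81/331) = +(331/81).
Reduce top mod 81: now compute (7/81).
Reciprocity: 7 ≡ 3 and 81 ≡ 1 (mod 4), so (7/81) = +(81/7).
Reduce top mod 7: now compute (4/7).
Pull out 2^2: since 7 ≡ 7 (mod 8), (2/7) = +1, so (2/7)^2 = +1.
Reached (1/7) = 1. Collecting the sign flips along the way, the symbol is -1.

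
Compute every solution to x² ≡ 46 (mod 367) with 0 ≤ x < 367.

Since 367 ≡ 3 (mod 4), a square root of 46 is 46^((367+1)/4) = 46^92 mod 367.
Repeated squaring: 46^2≡281, 46^4≡56, 46^8≡200, 46^16≡364, 46^32≡9, 46^64≡81 (mod 367).
46^92 = 46^(64+16+8+4) ≡ 72 (mod 367).
Check: 72² = 5184 ≡ 46 (mod 367). The two roots are 72 and 295.

72, 295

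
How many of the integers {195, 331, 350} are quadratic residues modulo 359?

(195/359) = -1 → non-residue.
(331/359) = +1 → QR.
(350/359) = -1 → non-residue.
Total quadratic residues among the 3: 1.

1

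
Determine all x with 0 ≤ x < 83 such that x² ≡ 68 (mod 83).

20, 63

Since 83 ≡ 3 (mod 4), a square root of 68 is 68^((83+1)/4) = 68^21 mod 83.
Repeated squaring: 68^2≡59, 68^4≡78, 68^8≡25, 68^16≡44 (mod 83).
68^21 = 68^(16+4+1) ≡ 63 (mod 83).
Check: 63² = 3969 ≡ 68 (mod 83). The two roots are 20 and 63.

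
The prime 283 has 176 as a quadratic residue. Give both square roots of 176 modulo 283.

90, 193

Since 283 ≡ 3 (mod 4), a square root of 176 is 176^((283+1)/4) = 176^71 mod 283.
Repeated squaring: 176^2≡129, 176^4≡227, 176^8≡23, 176^16≡246, 176^32≡237, 176^64≡135 (mod 283).
176^71 = 176^(64+4+2+1) ≡ 90 (mod 283).
Check: 90² = 8100 ≡ 176 (mod 283). The two roots are 90 and 193.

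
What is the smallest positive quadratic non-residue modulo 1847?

(2/1847) = +1, so 2 is a residue.
(3/1847) = +1, so 3 is a residue.
(4/1847) = +1, so 4 is a residue.
(5/1847) = −1, so 5 is the smallest positive non-residue mod 1847.

5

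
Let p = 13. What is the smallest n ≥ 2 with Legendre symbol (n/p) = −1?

(2/13) = −1, so 2 is the smallest positive non-residue mod 13.

2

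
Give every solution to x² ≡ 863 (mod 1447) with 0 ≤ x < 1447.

Since 1447 ≡ 3 (mod 4), a square root of 863 is 863^((1447+1)/4) = 863^362 mod 1447.
Repeated squaring: 863^2≡1011, 863^4≡539, 863^8≡1121, 863^16≡645, 863^32≡736, 863^64≡518, 863^128≡629, 863^256≡610 (mod 1447).
863^362 = 863^(256+64+32+8+2) ≡ 416 (mod 1447).
Check: 416² = 173056 ≡ 863 (mod 1447). The two roots are 416 and 1031.

416, 1031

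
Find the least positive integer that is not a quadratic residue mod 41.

(2/41) = +1, so 2 is a residue.
(3/41) = −1, so 3 is the smallest positive non-residue mod 41.

3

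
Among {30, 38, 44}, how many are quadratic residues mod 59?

(30/59) = -1 → non-residue.
(38/59) = -1 → non-residue.
(44/59) = -1 → non-residue.
Total quadratic residues among the 3: 0.

0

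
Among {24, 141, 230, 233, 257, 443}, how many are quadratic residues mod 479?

(24/479) = +1 → QR.
(141/479) = -1 → non-residue.
(230/479) = +1 → QR.
(233/479) = +1 → QR.
(257/479) = +1 → QR.
(443/479) = -1 → non-residue.
Total quadratic residues among the 6: 4.

4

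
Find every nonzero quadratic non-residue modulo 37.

Square k = 1,…,18 (k and 37−k give the same square):
1²=1, 2²=4, 3²=9, 4²=16, 5²=25, 6²=36, 7²≡12, 8²≡27, 9²≡7, 10²≡26, 11²≡10, 12²≡33, 13²≡21, 14²≡11, 15²≡3, 16²≡34, 17²≡30, 18²≡28 (mod 37).
The residues are {1, 3, 4, 7, 9, 10, 11, 12, 16, 21, 25, 26, 27, 28, 30, 33, 34, 36}; the non-residues are the remaining 18 nonzero classes.

2, 5, 6, 8, 13, 14, 15, 17, 18, 19, 20, 22, 23, 24, 29, 31, 32, 35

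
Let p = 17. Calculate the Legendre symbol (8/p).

1

Euler's criterion: (8/17) ≡ 8^8 (mod 17).
8^2 ≡ 13 (mod 17)
8^4 ≡ 16 (mod 17)
8^8 ≡ 1 (mod 17)
8^8 = 8^(8) ≡ 1 (mod 17).
Result is 1, so (8/17) = 1.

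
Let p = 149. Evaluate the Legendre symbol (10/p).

Euler's criterion: (10/149) ≡ 10^74 (mod 149).
10^2 ≡ 100 (mod 149)
10^4 ≡ 17 (mod 149)
10^8 ≡ 140 (mod 149)
10^16 ≡ 81 (mod 149)
10^32 ≡ 5 (mod 149)
10^64 ≡ 25 (mod 149)
10^74 = 10^(64+8+2) ≡ 148 (mod 149).
Result is 148 ≡ −1, so (10/149) = −1.

-1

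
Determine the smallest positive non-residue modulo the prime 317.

(2/317) = −1, so 2 is the smallest positive non-residue mod 317.

2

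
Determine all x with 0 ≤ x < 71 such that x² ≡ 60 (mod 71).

Since 71 ≡ 3 (mod 4), a square root of 60 is 60^((71+1)/4) = 60^18 mod 71.
Repeated squaring: 60^2≡50, 60^4≡15, 60^8≡12, 60^16≡2 (mod 71).
60^18 = 60^(16+2) ≡ 29 (mod 71).
Check: 29² = 841 ≡ 60 (mod 71). The two roots are 29 and 42.

29, 42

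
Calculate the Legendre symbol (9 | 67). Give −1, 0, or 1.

1

Euler's criterion: (9/67) ≡ 9^33 (mod 67).
9^2 ≡ 14 (mod 67)
9^4 ≡ 62 (mod 67)
9^8 ≡ 25 (mod 67)
9^16 ≡ 22 (mod 67)
9^32 ≡ 15 (mod 67)
9^33 = 9^(32+1) ≡ 1 (mod 67).
Result is 1, so (9/67) = 1.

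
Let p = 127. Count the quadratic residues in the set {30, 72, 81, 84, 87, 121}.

(30/127) = +1 → QR.
(72/127) = +1 → QR.
(81/127) = +1 → QR.
(84/127) = +1 → QR.
(87/127) = +1 → QR.
(121/127) = +1 → QR.
Total quadratic residues among the 6: 6.

6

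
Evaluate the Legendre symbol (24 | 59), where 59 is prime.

-1

Euler's criterion: (24/59) ≡ 24^29 (mod 59).
24^2 ≡ 45 (mod 59)
24^4 ≡ 19 (mod 59)
24^8 ≡ 7 (mod 59)
24^16 ≡ 49 (mod 59)
24^29 = 24^(16+8+4+1) ≡ 58 (mod 59).
Result is 58 ≡ −1, so (24/59) = −1.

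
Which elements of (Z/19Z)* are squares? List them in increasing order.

Square k = 1,…,9 (k and 19−k give the same square):
1²=1, 2²=4, 3²=9, 4²=16, 5²≡6, 6²≡17, 7²≡11, 8²≡7, 9²≡5 (mod 19).
So the quadratic residues mod 19 are {1, 4, 5, 6, 7, 9, 11, 16, 17}.

1 4 5 6 7 9 11 16 17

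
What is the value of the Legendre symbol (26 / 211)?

Euler's criterion: (26/211) ≡ 26^105 (mod 211).
26^2 ≡ 43 (mod 211)
26^4 ≡ 161 (mod 211)
26^8 ≡ 179 (mod 211)
26^16 ≡ 180 (mod 211)
26^32 ≡ 117 (mod 211)
26^64 ≡ 185 (mod 211)
26^105 = 26^(64+32+8+1) ≡ 210 (mod 211).
Result is 210 ≡ −1, so (26/211) = −1.

-1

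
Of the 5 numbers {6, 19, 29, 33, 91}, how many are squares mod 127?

(6/127) = -1 → non-residue.
(19/127) = +1 → QR.
(29/127) = -1 → non-residue.
(33/127) = -1 → non-residue.
(91/127) = -1 → non-residue.
Total quadratic residues among the 5: 1.

1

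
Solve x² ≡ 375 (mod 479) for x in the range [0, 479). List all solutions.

Since 479 ≡ 3 (mod 4), a square root of 375 is 375^((479+1)/4) = 375^120 mod 479.
Repeated squaring: 375^2≡278, 375^4≡165, 375^8≡401, 375^16≡336, 375^32≡331, 375^64≡349 (mod 479).
375^120 = 375^(64+32+16+8) ≡ 422 (mod 479).
Check: 422² = 178084 ≡ 375 (mod 479). The two roots are 57 and 422.

57, 422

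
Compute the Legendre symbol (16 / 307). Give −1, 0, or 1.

Pull out 2^4: since 307 ≡ 3 (mod 8), (2/307) = -1, so (2/307)^4 = +1.
Reached (1/307) = 1. Collecting the sign flips along the way, the symbol is +1.

1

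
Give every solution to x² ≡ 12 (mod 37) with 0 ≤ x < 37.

37 ≡ 1 (mod 4), so we find a root by search.
Trying successive values, 7² = 49 ≡ 12 (mod 37). The other root is 37 − 7 = 30.

7, 30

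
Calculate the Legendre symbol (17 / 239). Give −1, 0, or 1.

1

Reciprocity: 17 ≡ 1 and 239 ≡ 3 (mod 4), so (17/239) = +(239/17).
Reduce top mod 17: now compute (1/17).
Reached (1/17) = 1. Collecting the sign flips along the way, the symbol is +1.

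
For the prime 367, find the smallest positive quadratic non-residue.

3

(2/367) = +1, so 2 is a residue.
(3/367) = −1, so 3 is the smallest positive non-residue mod 367.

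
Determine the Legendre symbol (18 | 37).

-1

Pull out 2: since 37 ≡ 5 (mod 8), (2/37) = -1.
Reciprocity: 9 ≡ 1 and 37 ≡ 1 (mod 4), so (9/37) = +(37/9).
Reduce top mod 9: now compute (1/9).
Reached (1/9) = 1. Collecting the sign flips along the way, the symbol is -1.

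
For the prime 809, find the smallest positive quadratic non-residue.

3

(2/809) = +1, so 2 is a residue.
(3/809) = −1, so 3 is the smallest positive non-residue mod 809.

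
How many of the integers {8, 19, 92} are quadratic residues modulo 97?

(8/97) = +1 → QR.
(19/97) = -1 → non-residue.
(92/97) = -1 → non-residue.
Total quadratic residues among the 3: 1.

1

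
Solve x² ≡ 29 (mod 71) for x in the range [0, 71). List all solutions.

10, 61

Since 71 ≡ 3 (mod 4), a square root of 29 is 29^((71+1)/4) = 29^18 mod 71.
Repeated squaring: 29^2≡60, 29^4≡50, 29^8≡15, 29^16≡12 (mod 71).
29^18 = 29^(16+2) ≡ 10 (mod 71).
Check: 10² = 100 ≡ 29 (mod 71). The two roots are 10 and 61.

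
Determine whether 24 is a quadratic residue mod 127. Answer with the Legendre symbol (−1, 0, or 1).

-1

Pull out 2^3: since 127 ≡ 7 (mod 8), (2/127) = +1, so (2/127)^3 = +1.
Reciprocity: 3 ≡ 3 and 127 ≡ 3 (mod 4), so (3/127) = −(127/3).
Reduce top mod 3: now compute (1/3).
Reached (1/3) = 1. Collecting the sign flips along the way, the symbol is -1.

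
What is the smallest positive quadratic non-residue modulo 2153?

3

(2/2153) = +1, so 2 is a residue.
(3/2153) = −1, so 3 is the smallest positive non-residue mod 2153.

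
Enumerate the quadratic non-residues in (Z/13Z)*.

Square k = 1,…,6 (k and 13−k give the same square):
1²=1, 2²=4, 3²=9, 4²≡3, 5²≡12, 6²≡10 (mod 13).
The residues are {1, 3, 4, 9, 10, 12}; the non-residues are the remaining 6 nonzero classes.

2 5 6 7 8 11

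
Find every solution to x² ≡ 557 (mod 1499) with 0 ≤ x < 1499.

736, 763

Since 1499 ≡ 3 (mod 4), a square root of 557 is 557^((1499+1)/4) = 557^375 mod 1499.
Repeated squaring: 557^2≡1455, 557^4≡437, 557^8≡596, 557^16≡1452, 557^32≡710, 557^64≡436, 557^128≡1222, 557^256≡280 (mod 1499).
557^375 = 557^(256+64+32+16+4+2+1) ≡ 736 (mod 1499).
Check: 736² = 541696 ≡ 557 (mod 1499). The two roots are 736 and 763.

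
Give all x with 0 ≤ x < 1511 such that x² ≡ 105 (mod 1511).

Since 1511 ≡ 3 (mod 4), a square root of 105 is 105^((1511+1)/4) = 105^378 mod 1511.
Repeated squaring: 105^2≡448, 105^4≡1252, 105^8≡597, 105^16≡1324, 105^32≡216, 105^64≡1326, 105^128≡983, 105^256≡760 (mod 1511).
105^378 = 105^(256+64+32+16+8+2) ≡ 381 (mod 1511).
Check: 381² = 145161 ≡ 105 (mod 1511). The two roots are 381 and 1130.

381, 1130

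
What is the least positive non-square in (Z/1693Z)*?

(2/1693) = −1, so 2 is the smallest positive non-residue mod 1693.

2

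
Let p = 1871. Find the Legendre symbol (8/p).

1

Pull out 2^3: since 1871 ≡ 7 (mod 8), (2/1871) = +1, so (2/1871)^3 = +1.
Reached (1/1871) = 1. Collecting the sign flips along the way, the symbol is +1.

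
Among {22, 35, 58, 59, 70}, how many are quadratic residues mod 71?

1

(22/71) = -1 → non-residue.
(35/71) = -1 → non-residue.
(58/71) = +1 → QR.
(59/71) = -1 → non-residue.
(70/71) = -1 → non-residue.
Total quadratic residues among the 5: 1.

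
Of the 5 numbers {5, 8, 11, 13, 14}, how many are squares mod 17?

2

(5/17) = -1 → non-residue.
(8/17) = +1 → QR.
(11/17) = -1 → non-residue.
(13/17) = +1 → QR.
(14/17) = -1 → non-residue.
Total quadratic residues among the 5: 2.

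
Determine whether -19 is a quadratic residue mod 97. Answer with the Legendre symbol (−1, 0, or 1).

-1

Euler's criterion: (-19/97) ≡ 78^48 (mod 97).
78^2 ≡ 70 (mod 97)
78^4 ≡ 50 (mod 97)
78^8 ≡ 75 (mod 97)
78^16 ≡ 96 (mod 97)
78^32 ≡ 1 (mod 97)
78^48 = 78^(32+16) ≡ 96 (mod 97).
Result is 96 ≡ −1, so (-19/97) = −1.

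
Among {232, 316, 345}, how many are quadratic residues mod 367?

(232/367) = -1 → non-residue.
(316/367) = -1 → non-residue.
(345/367) = +1 → QR.
Total quadratic residues among the 3: 1.

1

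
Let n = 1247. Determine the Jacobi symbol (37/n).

1

Reciprocity: 37 ≡ 1 and 1247 ≡ 3 (mod 4), so (37/1247) = +(1247/37).
Reduce top mod 37: now compute (26/37).
Pull out 2: since 37 ≡ 5 (mod 8), (2/37) = -1.
Reciprocity: 13 ≡ 1 and 37 ≡ 1 (mod 4), so (13/37) = +(37/13).
Reduce top mod 13: now compute (11/13).
Reciprocity: 11 ≡ 3 and 13 ≡ 1 (mod 4), so (11/13) = +(13/11).
Reduce top mod 11: now compute (2/11).
Pull out 2: since 11 ≡ 3 (mod 8), (2/11) = -1.
Reached (1/11) = 1. Collecting the sign flips along the way, the symbol is +1.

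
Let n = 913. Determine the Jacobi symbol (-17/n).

-1

First reduce: -17 ≡ 896 (mod 913).
Pull out 2^7: since 913 ≡ 1 (mod 8), (2/913) = +1, so (2/913)^7 = +1.
Reciprocity: 7 ≡ 3 and 913 ≡ 1 (mod 4), so (7/913) = +(913/7).
Reduce top mod 7: now compute (3/7).
Reciprocity: 3 ≡ 3 and 7 ≡ 3 (mod 4), so (3/7) = −(7/3).
Reduce top mod 3: now compute (1/3).
Reached (1/3) = 1. Collecting the sign flips along the way, the symbol is -1.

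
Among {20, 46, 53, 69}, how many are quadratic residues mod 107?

2

(20/107) = -1 → non-residue.
(46/107) = -1 → non-residue.
(53/107) = +1 → QR.
(69/107) = +1 → QR.
Total quadratic residues among the 4: 2.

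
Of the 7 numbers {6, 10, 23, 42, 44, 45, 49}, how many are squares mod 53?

(6/53) = +1 → QR.
(10/53) = +1 → QR.
(23/53) = -1 → non-residue.
(42/53) = +1 → QR.
(44/53) = +1 → QR.
(45/53) = -1 → non-residue.
(49/53) = +1 → QR.
Total quadratic residues among the 7: 5.

5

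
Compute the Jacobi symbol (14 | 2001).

-1

Pull out 2: since 2001 ≡ 1 (mod 8), (2/2001) = +1.
Reciprocity: 7 ≡ 3 and 2001 ≡ 1 (mod 4), so (7/2001) = +(2001/7).
Reduce top mod 7: now compute (6/7).
Pull out 2: since 7 ≡ 7 (mod 8), (2/7) = +1.
Reciprocity: 3 ≡ 3 and 7 ≡ 3 (mod 4), so (3/7) = −(7/3).
Reduce top mod 3: now compute (1/3).
Reached (1/3) = 1. Collecting the sign flips along the way, the symbol is -1.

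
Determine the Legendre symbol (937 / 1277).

-1

Reciprocity: 937 ≡ 1 and 1277 ≡ 1 (mod 4), so (937/1277) = +(1277/937).
Reduce top mod 937: now compute (340/937).
Pull out 2^2: since 937 ≡ 1 (mod 8), (2/937) = +1, so (2/937)^2 = +1.
Reciprocity: 85 ≡ 1 and 937 ≡ 1 (mod 4), so (85/937) = +(937/85).
Reduce top mod 85: now compute (2/85).
Pull out 2: since 85 ≡ 5 (mod 8), (2/85) = -1.
Reached (1/85) = 1. Collecting the sign flips along the way, the symbol is -1.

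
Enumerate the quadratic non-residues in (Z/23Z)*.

5,7,10,11,14,15,17,19,20,21,22

Square k = 1,…,11 (k and 23−k give the same square):
1²=1, 2²=4, 3²=9, 4²=16, 5²≡2, 6²≡13, 7²≡3, 8²≡18, 9²≡12, 10²≡8, 11²≡6 (mod 23).
The residues are {1, 2, 3, 4, 6, 8, 9, 12, 13, 16, 18}; the non-residues are the remaining 11 nonzero classes.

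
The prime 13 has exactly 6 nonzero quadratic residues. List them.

1,3,4,9,10,12

Square k = 1,…,6 (k and 13−k give the same square):
1²=1, 2²=4, 3²=9, 4²≡3, 5²≡12, 6²≡10 (mod 13).
So the quadratic residues mod 13 are {1, 3, 4, 9, 10, 12}.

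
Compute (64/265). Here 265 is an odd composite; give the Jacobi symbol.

Pull out 2^6: since 265 ≡ 1 (mod 8), (2/265) = +1, so (2/265)^6 = +1.
Reached (1/265) = 1. Collecting the sign flips along the way, the symbol is +1.

1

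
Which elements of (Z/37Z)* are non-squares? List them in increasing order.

2 5 6 8 13 14 15 17 18 19 20 22 23 24 29 31 32 35

Square k = 1,…,18 (k and 37−k give the same square):
1²=1, 2²=4, 3²=9, 4²=16, 5²=25, 6²=36, 7²≡12, 8²≡27, 9²≡7, 10²≡26, 11²≡10, 12²≡33, 13²≡21, 14²≡11, 15²≡3, 16²≡34, 17²≡30, 18²≡28 (mod 37).
The residues are {1, 3, 4, 7, 9, 10, 11, 12, 16, 21, 25, 26, 27, 28, 30, 33, 34, 36}; the non-residues are the remaining 18 nonzero classes.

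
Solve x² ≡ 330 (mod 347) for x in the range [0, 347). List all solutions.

Since 347 ≡ 3 (mod 4), a square root of 330 is 330^((347+1)/4) = 330^87 mod 347.
Repeated squaring: 330^2≡289, 330^4≡241, 330^8≡132, 330^16≡74, 330^32≡271, 330^64≡224 (mod 347).
330^87 = 330^(64+16+4+2+1) ≡ 315 (mod 347).
Check: 315² = 99225 ≡ 330 (mod 347). The two roots are 32 and 315.

32, 315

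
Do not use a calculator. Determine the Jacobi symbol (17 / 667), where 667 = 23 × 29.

Reciprocity: 17 ≡ 1 and 667 ≡ 3 (mod 4), so (17/667) = +(667/17).
Reduce top mod 17: now compute (4/17).
Pull out 2^2: since 17 ≡ 1 (mod 8), (2/17) = +1, so (2/17)^2 = +1.
Reached (1/17) = 1. Collecting the sign flips along the way, the symbol is +1.

1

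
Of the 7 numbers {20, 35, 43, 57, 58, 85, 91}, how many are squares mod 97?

(20/97) = -1 → non-residue.
(35/97) = +1 → QR.
(43/97) = +1 → QR.
(57/97) = -1 → non-residue.
(58/97) = -1 → non-residue.
(85/97) = +1 → QR.
(91/97) = +1 → QR.
Total quadratic residues among the 7: 4.

4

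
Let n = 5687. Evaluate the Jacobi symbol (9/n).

Reciprocity: 9 ≡ 1 and 5687 ≡ 3 (mod 4), so (9/5687) = +(5687/9).
Reduce top mod 9: now compute (8/9).
Pull out 2^3: since 9 ≡ 1 (mod 8), (2/9) = +1, so (2/9)^3 = +1.
Reached (1/9) = 1. Collecting the sign flips along the way, the symbol is +1.

1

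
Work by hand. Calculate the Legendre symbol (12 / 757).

Euler's criterion: (12/757) ≡ 12^378 (mod 757).
12^2 ≡ 144 (mod 757)
12^4 ≡ 297 (mod 757)
12^8 ≡ 397 (mod 757)
12^16 ≡ 153 (mod 757)
12^32 ≡ 699 (mod 757)
12^64 ≡ 336 (mod 757)
12^128 ≡ 103 (mod 757)
12^256 ≡ 11 (mod 757)
12^378 = 12^(256+64+32+16+8+2) ≡ 1 (mod 757).
Result is 1, so (12/757) = 1.

1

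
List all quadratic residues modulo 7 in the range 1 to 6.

Square k = 1,…,3 (k and 7−k give the same square):
1²=1, 2²=4, 3²≡2 (mod 7).
So the quadratic residues mod 7 are {1, 2, 4}.

1, 2, 4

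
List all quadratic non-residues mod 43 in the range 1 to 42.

2,3,5,7,8,12,18,19,20,22,26,27,28,29,30,32,33,34,37,39,42

Square k = 1,…,21 (k and 43−k give the same square):
1²=1, 2²=4, 3²=9, 4²=16, 5²=25, 6²=36, 7²≡6, 8²≡21, 9²≡38, 10²≡14, 11²≡35, 12²≡15, 13²≡40, 14²≡24, 15²≡10, 16²≡41, 17²≡31, 18²≡23, 19²≡17, 20²≡13, 21²≡11 (mod 43).
The residues are {1, 4, 6, 9, 10, 11, 13, 14, 15, 16, 17, 21, 23, 24, 25, 31, 35, 36, 38, 40, 41}; the non-residues are the remaining 21 nonzero classes.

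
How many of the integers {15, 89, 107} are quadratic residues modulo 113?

(15/113) = +1 → QR.
(89/113) = -1 → non-residue.
(107/113) = -1 → non-residue.
Total quadratic residues among the 3: 1.

1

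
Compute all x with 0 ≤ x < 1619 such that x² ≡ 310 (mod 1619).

452, 1167

Since 1619 ≡ 3 (mod 4), a square root of 310 is 310^((1619+1)/4) = 310^405 mod 1619.
Repeated squaring: 310^2≡579, 310^4≡108, 310^8≡331, 310^16≡1088, 310^32≡255, 310^64≡265, 310^128≡608, 310^256≡532 (mod 1619).
310^405 = 310^(256+128+16+4+1) ≡ 1167 (mod 1619).
Check: 1167² = 1361889 ≡ 310 (mod 1619). The two roots are 452 and 1167.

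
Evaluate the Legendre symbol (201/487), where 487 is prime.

Reciprocity: 201 ≡ 1 and 487 ≡ 3 (mod 4), so (201/487) = +(487/201).
Reduce top mod 201: now compute (85/201).
Reciprocity: 85 ≡ 1 and 201 ≡ 1 (mod 4), so (85/201) = +(201/85).
Reduce top mod 85: now compute (31/85).
Reciprocity: 31 ≡ 3 and 85 ≡ 1 (mod 4), so (31/85) = +(85/31).
Reduce top mod 31: now compute (23/31).
Reciprocity: 23 ≡ 3 and 31 ≡ 3 (mod 4), so (23/31) = −(31/23).
Reduce top mod 23: now compute (8/23).
Pull out 2^3: since 23 ≡ 7 (mod 8), (2/23) = +1, so (2/23)^3 = +1.
Reached (1/23) = 1. Collecting the sign flips along the way, the symbol is -1.

-1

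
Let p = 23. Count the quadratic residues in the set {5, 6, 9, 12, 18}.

4

(5/23) = -1 → non-residue.
(6/23) = +1 → QR.
(9/23) = +1 → QR.
(12/23) = +1 → QR.
(18/23) = +1 → QR.
Total quadratic residues among the 5: 4.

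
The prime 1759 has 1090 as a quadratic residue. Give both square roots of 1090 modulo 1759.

Since 1759 ≡ 3 (mod 4), a square root of 1090 is 1090^((1759+1)/4) = 1090^440 mod 1759.
Repeated squaring: 1090^2≡775, 1090^4≡806, 1090^8≡565, 1090^16≡846, 1090^32≡1562, 1090^64≡111, 1090^128≡8, 1090^256≡64 (mod 1759).
1090^440 = 1090^(256+128+32+16+8) ≡ 854 (mod 1759).
Check: 854² = 729316 ≡ 1090 (mod 1759). The two roots are 854 and 905.

854, 905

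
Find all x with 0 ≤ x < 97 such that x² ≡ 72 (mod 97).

97 ≡ 1 (mod 4), so we find a root by search.
Trying successive values, 13² = 169 ≡ 72 (mod 97). The other root is 97 − 13 = 84.

13, 84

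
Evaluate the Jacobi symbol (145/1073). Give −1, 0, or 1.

0

Reciprocity: 145 ≡ 1 and 1073 ≡ 1 (mod 4), so (145/1073) = +(1073/145).
Reduce top mod 145: now compute (58/145).
Pull out 2: since 145 ≡ 1 (mod 8), (2/145) = +1.
Reciprocity: 29 ≡ 1 and 145 ≡ 1 (mod 4), so (29/145) = +(145/29).
Reduce top mod 29: now compute (0/29).
Top reduces to 0: gcd > 1, so the symbol is 0.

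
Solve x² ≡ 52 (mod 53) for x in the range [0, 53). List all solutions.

23, 30

53 ≡ 1 (mod 4), so we find a root by search.
Trying successive values, 23² = 529 ≡ 52 (mod 53). The other root is 53 − 23 = 30.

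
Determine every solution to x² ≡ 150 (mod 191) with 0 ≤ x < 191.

36, 155

Since 191 ≡ 3 (mod 4), a square root of 150 is 150^((191+1)/4) = 150^48 mod 191.
Repeated squaring: 150^2≡153, 150^4≡107, 150^8≡180, 150^16≡121, 150^32≡125 (mod 191).
150^48 = 150^(32+16) ≡ 36 (mod 191).
Check: 36² = 1296 ≡ 150 (mod 191). The two roots are 36 and 155.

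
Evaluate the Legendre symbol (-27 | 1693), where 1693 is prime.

First reduce: -27 ≡ 1666 (mod 1693).
Pull out 2: since 1693 ≡ 5 (mod 8), (2/1693) = -1.
Reciprocity: 833 ≡ 1 and 1693 ≡ 1 (mod 4), so (833/1693) = +(1693/833).
Reduce top mod 833: now compute (27/833).
Reciprocity: 27 ≡ 3 and 833 ≡ 1 (mod 4), so (27/833) = +(833/27).
Reduce top mod 27: now compute (23/27).
Reciprocity: 23 ≡ 3 and 27 ≡ 3 (mod 4), so (23/27) = −(27/23).
Reduce top mod 23: now compute (4/23).
Pull out 2^2: since 23 ≡ 7 (mod 8), (2/23) = +1, so (2/23)^2 = +1.
Reached (1/23) = 1. Collecting the sign flips along the way, the symbol is +1.

1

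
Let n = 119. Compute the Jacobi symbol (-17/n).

0

First reduce: -17 ≡ 102 (mod 119).
Pull out 2: since 119 ≡ 7 (mod 8), (2/119) = +1.
Reciprocity: 51 ≡ 3 and 119 ≡ 3 (mod 4), so (51/119) = −(119/51).
Reduce top mod 51: now compute (17/51).
Reciprocity: 17 ≡ 1 and 51 ≡ 3 (mod 4), so (17/51) = +(51/17).
Reduce top mod 17: now compute (0/17).
Top reduces to 0: gcd > 1, so the symbol is 0.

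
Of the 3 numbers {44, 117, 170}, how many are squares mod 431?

1

(44/431) = +1 → QR.
(117/431) = -1 → non-residue.
(170/431) = -1 → non-residue.
Total quadratic residues among the 3: 1.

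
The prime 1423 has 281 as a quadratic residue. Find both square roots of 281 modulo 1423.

Since 1423 ≡ 3 (mod 4), a square root of 281 is 281^((1423+1)/4) = 281^356 mod 1423.
Repeated squaring: 281^2≡696, 281^4≡596, 281^8≡889, 281^16≡556, 281^32≡345, 281^64≡916, 281^128≡909, 281^256≡941 (mod 1423).
281^356 = 281^(256+64+32+4) ≡ 1337 (mod 1423).
Check: 1337² = 1787569 ≡ 281 (mod 1423). The two roots are 86 and 1337.

86, 1337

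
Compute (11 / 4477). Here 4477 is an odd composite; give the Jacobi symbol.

Reciprocity: 11 ≡ 3 and 4477 ≡ 1 (mod 4), so (11/4477) = +(4477/11).
Reduce top mod 11: now compute (0/11).
Top reduces to 0: gcd > 1, so the symbol is 0.

0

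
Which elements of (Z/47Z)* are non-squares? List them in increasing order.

5, 10, 11, 13, 15, 19, 20, 22, 23, 26, 29, 30, 31, 33, 35, 38, 39, 40, 41, 43, 44, 45, 46

Square k = 1,…,23 (k and 47−k give the same square):
1²=1, 2²=4, 3²=9, 4²=16, 5²=25, 6²=36, 7²≡2, 8²≡17, 9²≡34, 10²≡6, 11²≡27, 12²≡3, 13²≡28, 14²≡8, 15²≡37, 16²≡21, 17²≡7, 18²≡42, 19²≡32, 20²≡24, 21²≡18, 22²≡14, 23²≡12 (mod 47).
The residues are {1, 2, 3, 4, 6, 7, 8, 9, 12, 14, 16, 17, 18, 21, 24, 25, 27, 28, 32, 34, 36, 37, 42}; the non-residues are the remaining 23 nonzero classes.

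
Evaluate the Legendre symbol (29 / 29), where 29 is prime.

0

First reduce: 29 ≡ 0 (mod 29).
Top reduces to 0: gcd > 1, so the symbol is 0.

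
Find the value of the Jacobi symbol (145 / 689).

1

Reciprocity: 145 ≡ 1 and 689 ≡ 1 (mod 4), so (145/689) = +(689/145).
Reduce top mod 145: now compute (109/145).
Reciprocity: 109 ≡ 1 and 145 ≡ 1 (mod 4), so (109/145) = +(145/109).
Reduce top mod 109: now compute (36/109).
Pull out 2^2: since 109 ≡ 5 (mod 8), (2/109) = -1, so (2/109)^2 = +1.
Reciprocity: 9 ≡ 1 and 109 ≡ 1 (mod 4), so (9/109) = +(109/9).
Reduce top mod 9: now compute (1/9).
Reached (1/9) = 1. Collecting the sign flips along the way, the symbol is +1.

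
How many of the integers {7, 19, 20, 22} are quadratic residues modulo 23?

(7/23) = -1 → non-residue.
(19/23) = -1 → non-residue.
(20/23) = -1 → non-residue.
(22/23) = -1 → non-residue.
Total quadratic residues among the 4: 0.

0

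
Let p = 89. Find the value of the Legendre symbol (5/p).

1

Euler's criterion: (5/89) ≡ 5^44 (mod 89).
5^2 ≡ 25 (mod 89)
5^4 ≡ 2 (mod 89)
5^8 ≡ 4 (mod 89)
5^16 ≡ 16 (mod 89)
5^32 ≡ 78 (mod 89)
5^44 = 5^(32+8+4) ≡ 1 (mod 89).
Result is 1, so (5/89) = 1.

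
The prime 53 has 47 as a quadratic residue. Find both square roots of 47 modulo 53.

10, 43

53 ≡ 1 (mod 4), so we find a root by search.
Trying successive values, 10² = 100 ≡ 47 (mod 53). The other root is 53 − 10 = 43.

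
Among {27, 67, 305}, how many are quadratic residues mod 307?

1

(27/307) = -1 → non-residue.
(67/307) = -1 → non-residue.
(305/307) = +1 → QR.
Total quadratic residues among the 3: 1.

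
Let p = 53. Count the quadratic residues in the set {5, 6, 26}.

(5/53) = -1 → non-residue.
(6/53) = +1 → QR.
(26/53) = -1 → non-residue.
Total quadratic residues among the 3: 1.

1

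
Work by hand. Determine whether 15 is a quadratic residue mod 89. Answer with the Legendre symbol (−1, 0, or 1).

Reciprocity: 15 ≡ 3 and 89 ≡ 1 (mod 4), so (15/89) = +(89/15).
Reduce top mod 15: now compute (14/15).
Pull out 2: since 15 ≡ 7 (mod 8), (2/15) = +1.
Reciprocity: 7 ≡ 3 and 15 ≡ 3 (mod 4), so (7/15) = −(15/7).
Reduce top mod 7: now compute (1/7).
Reached (1/7) = 1. Collecting the sign flips along the way, the symbol is -1.

-1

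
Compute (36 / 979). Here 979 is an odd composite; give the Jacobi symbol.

Pull out 2^2: since 979 ≡ 3 (mod 8), (2/979) = -1, so (2/979)^2 = +1.
Reciprocity: 9 ≡ 1 and 979 ≡ 3 (mod 4), so (9/979) = +(979/9).
Reduce top mod 9: now compute (7/9).
Reciprocity: 7 ≡ 3 and 9 ≡ 1 (mod 4), so (7/9) = +(9/7).
Reduce top mod 7: now compute (2/7).
Pull out 2: since 7 ≡ 7 (mod 8), (2/7) = +1.
Reached (1/7) = 1. Collecting the sign flips along the way, the symbol is +1.

1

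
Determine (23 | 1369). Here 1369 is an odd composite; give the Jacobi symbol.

1

Reciprocity: 23 ≡ 3 and 1369 ≡ 1 (mod 4), so (23/1369) = +(1369/23).
Reduce top mod 23: now compute (12/23).
Pull out 2^2: since 23 ≡ 7 (mod 8), (2/23) = +1, so (2/23)^2 = +1.
Reciprocity: 3 ≡ 3 and 23 ≡ 3 (mod 4), so (3/23) = −(23/3).
Reduce top mod 3: now compute (2/3).
Pull out 2: since 3 ≡ 3 (mod 8), (2/3) = -1.
Reached (1/3) = 1. Collecting the sign flips along the way, the symbol is +1.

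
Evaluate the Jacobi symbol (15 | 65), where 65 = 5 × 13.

0

Reciprocity: 15 ≡ 3 and 65 ≡ 1 (mod 4), so (15/65) = +(65/15).
Reduce top mod 15: now compute (5/15).
Reciprocity: 5 ≡ 1 and 15 ≡ 3 (mod 4), so (5/15) = +(15/5).
Reduce top mod 5: now compute (0/5).
Top reduces to 0: gcd > 1, so the symbol is 0.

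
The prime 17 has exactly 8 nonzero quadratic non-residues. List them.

Square k = 1,…,8 (k and 17−k give the same square):
1²=1, 2²=4, 3²=9, 4²=16, 5²≡8, 6²≡2, 7²≡15, 8²≡13 (mod 17).
The residues are {1, 2, 4, 8, 9, 13, 15, 16}; the non-residues are the remaining 8 nonzero classes.

3,5,6,7,10,11,12,14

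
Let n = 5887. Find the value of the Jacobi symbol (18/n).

Pull out 2: since 5887 ≡ 7 (mod 8), (2/5887) = +1.
Reciprocity: 9 ≡ 1 and 5887 ≡ 3 (mod 4), so (9/5887) = +(5887/9).
Reduce top mod 9: now compute (1/9).
Reached (1/9) = 1. Collecting the sign flips along the way, the symbol is +1.

1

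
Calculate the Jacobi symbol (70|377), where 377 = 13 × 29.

Pull out 2: since 377 ≡ 1 (mod 8), (2/377) = +1.
Reciprocity: 35 ≡ 3 and 377 ≡ 1 (mod 4), so (35/377) = +(377/35).
Reduce top mod 35: now compute (27/35).
Reciprocity: 27 ≡ 3 and 35 ≡ 3 (mod 4), so (27/35) = −(35/27).
Reduce top mod 27: now compute (8/27).
Pull out 2^3: since 27 ≡ 3 (mod 8), (2/27) = -1, so (2/27)^3 = -1.
Reached (1/27) = 1. Collecting the sign flips along the way, the symbol is +1.

1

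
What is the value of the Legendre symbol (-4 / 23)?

-1

First reduce: -4 ≡ 19 (mod 23).
Reciprocity: 19 ≡ 3 and 23 ≡ 3 (mod 4), so (19/23) = −(23/19).
Reduce top mod 19: now compute (4/19).
Pull out 2^2: since 19 ≡ 3 (mod 8), (2/19) = -1, so (2/19)^2 = +1.
Reached (1/19) = 1. Collecting the sign flips along the way, the symbol is -1.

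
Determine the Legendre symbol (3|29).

Reciprocity: 3 ≡ 3 and 29 ≡ 1 (mod 4), so (3/29) = +(29/3).
Reduce top mod 3: now compute (2/3).
Pull out 2: since 3 ≡ 3 (mod 8), (2/3) = -1.
Reached (1/3) = 1. Collecting the sign flips along the way, the symbol is -1.

-1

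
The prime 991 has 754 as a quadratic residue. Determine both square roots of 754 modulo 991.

Since 991 ≡ 3 (mod 4), a square root of 754 is 754^((991+1)/4) = 754^248 mod 991.
Repeated squaring: 754^2≡673, 754^4≡42, 754^8≡773, 754^16≡947, 754^32≡945, 754^64≡134, 754^128≡118 (mod 991).
754^248 = 754^(128+64+32+16+8) ≡ 518 (mod 991).
Check: 518² = 268324 ≡ 754 (mod 991). The two roots are 473 and 518.

473, 518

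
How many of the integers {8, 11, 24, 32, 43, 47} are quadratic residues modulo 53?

4

(8/53) = -1 → non-residue.
(11/53) = +1 → QR.
(24/53) = +1 → QR.
(32/53) = -1 → non-residue.
(43/53) = +1 → QR.
(47/53) = +1 → QR.
Total quadratic residues among the 6: 4.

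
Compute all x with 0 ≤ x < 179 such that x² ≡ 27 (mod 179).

57, 122

Since 179 ≡ 3 (mod 4), a square root of 27 is 27^((179+1)/4) = 27^45 mod 179.
Repeated squaring: 27^2≡13, 27^4≡169, 27^8≡100, 27^16≡155, 27^32≡39 (mod 179).
27^45 = 27^(32+8+4+1) ≡ 57 (mod 179).
Check: 57² = 3249 ≡ 27 (mod 179). The two roots are 57 and 122.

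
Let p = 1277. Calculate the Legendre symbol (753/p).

Reciprocity: 753 ≡ 1 and 1277 ≡ 1 (mod 4), so (753/1277) = +(1277/753).
Reduce top mod 753: now compute (524/753).
Pull out 2^2: since 753 ≡ 1 (mod 8), (2/753) = +1, so (2/753)^2 = +1.
Reciprocity: 131 ≡ 3 and 753 ≡ 1 (mod 4), so (131/753) = +(753/131).
Reduce top mod 131: now compute (98/131).
Pull out 2: since 131 ≡ 3 (mod 8), (2/131) = -1.
Reciprocity: 49 ≡ 1 and 131 ≡ 3 (mod 4), so (49/131) = +(131/49).
Reduce top mod 49: now compute (33/49).
Reciprocity: 33 ≡ 1 and 49 ≡ 1 (mod 4), so (33/49) = +(49/33).
Reduce top mod 33: now compute (16/33).
Pull out 2^4: since 33 ≡ 1 (mod 8), (2/33) = +1, so (2/33)^4 = +1.
Reached (1/33) = 1. Collecting the sign flips along the way, the symbol is -1.

-1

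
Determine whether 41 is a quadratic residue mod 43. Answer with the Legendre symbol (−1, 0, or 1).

Reciprocity: 41 ≡ 1 and 43 ≡ 3 (mod 4), so (41/43) = +(43/41).
Reduce top mod 41: now compute (2/41).
Pull out 2: since 41 ≡ 1 (mod 8), (2/41) = +1.
Reached (1/41) = 1. Collecting the sign flips along the way, the symbol is +1.

1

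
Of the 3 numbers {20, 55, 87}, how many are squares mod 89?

(20/89) = +1 → QR.
(55/89) = +1 → QR.
(87/89) = +1 → QR.
Total quadratic residues among the 3: 3.

3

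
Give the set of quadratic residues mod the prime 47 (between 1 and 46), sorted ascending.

1 2 3 4 6 7 8 9 12 14 16 17 18 21 24 25 27 28 32 34 36 37 42

Square k = 1,…,23 (k and 47−k give the same square):
1²=1, 2²=4, 3²=9, 4²=16, 5²=25, 6²=36, 7²≡2, 8²≡17, 9²≡34, 10²≡6, 11²≡27, 12²≡3, 13²≡28, 14²≡8, 15²≡37, 16²≡21, 17²≡7, 18²≡42, 19²≡32, 20²≡24, 21²≡18, 22²≡14, 23²≡12 (mod 47).
So the quadratic residues mod 47 are {1, 2, 3, 4, 6, 7, 8, 9, 12, 14, 16, 17, 18, 21, 24, 25, 27, 28, 32, 34, 36, 37, 42}.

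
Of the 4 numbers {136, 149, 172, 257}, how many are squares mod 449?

0

(136/449) = -1 → non-residue.
(149/449) = -1 → non-residue.
(172/449) = -1 → non-residue.
(257/449) = -1 → non-residue.
Total quadratic residues among the 4: 0.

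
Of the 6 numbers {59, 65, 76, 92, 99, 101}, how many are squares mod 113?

1

(59/113) = -1 → non-residue.
(65/113) = -1 → non-residue.
(76/113) = -1 → non-residue.
(92/113) = -1 → non-residue.
(99/113) = +1 → QR.
(101/113) = -1 → non-residue.
Total quadratic residues among the 6: 1.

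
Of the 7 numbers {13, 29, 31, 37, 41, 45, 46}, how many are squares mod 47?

1

(13/47) = -1 → non-residue.
(29/47) = -1 → non-residue.
(31/47) = -1 → non-residue.
(37/47) = +1 → QR.
(41/47) = -1 → non-residue.
(45/47) = -1 → non-residue.
(46/47) = -1 → non-residue.
Total quadratic residues among the 7: 1.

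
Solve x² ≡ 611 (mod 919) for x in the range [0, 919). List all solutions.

Since 919 ≡ 3 (mod 4), a square root of 611 is 611^((919+1)/4) = 611^230 mod 919.
Repeated squaring: 611^2≡207, 611^4≡575, 611^8≡704, 611^16≡275, 611^32≡267, 611^64≡526, 611^128≡57 (mod 919).
611^230 = 611^(128+64+32+4+2) ≡ 99 (mod 919).
Check: 99² = 9801 ≡ 611 (mod 919). The two roots are 99 and 820.

99, 820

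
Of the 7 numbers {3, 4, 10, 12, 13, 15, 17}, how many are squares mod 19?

2

(3/19) = -1 → non-residue.
(4/19) = +1 → QR.
(10/19) = -1 → non-residue.
(12/19) = -1 → non-residue.
(13/19) = -1 → non-residue.
(15/19) = -1 → non-residue.
(17/19) = +1 → QR.
Total quadratic residues among the 7: 2.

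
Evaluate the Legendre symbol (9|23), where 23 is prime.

1

Euler's criterion: (9/23) ≡ 9^11 (mod 23).
9^2 ≡ 12 (mod 23)
9^4 ≡ 6 (mod 23)
9^8 ≡ 13 (mod 23)
9^11 = 9^(8+2+1) ≡ 1 (mod 23).
Result is 1, so (9/23) = 1.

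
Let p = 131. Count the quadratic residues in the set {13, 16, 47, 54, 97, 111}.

2

(13/131) = +1 → QR.
(16/131) = +1 → QR.
(47/131) = -1 → non-residue.
(54/131) = -1 → non-residue.
(97/131) = -1 → non-residue.
(111/131) = -1 → non-residue.
Total quadratic residues among the 6: 2.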